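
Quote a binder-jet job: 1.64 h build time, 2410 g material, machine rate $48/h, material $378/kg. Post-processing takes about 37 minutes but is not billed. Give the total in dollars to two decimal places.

$989.70

Machine-time cost = 48 × 1.64, so $78.72.
Material charge = 378 × 2410/1000 = $910.98.
Job cost: 78.72 + 910.98 = $989.70.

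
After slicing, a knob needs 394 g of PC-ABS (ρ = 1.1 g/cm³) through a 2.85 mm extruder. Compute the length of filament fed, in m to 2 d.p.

Extruded volume: 394/1.1 = 358.1818 cm³ (358181.8 mm³).
A = π r² = π × 1.425² = 6.3794 mm².
L = V/A = 358181.8/6.3794 = 56146.63 mm → 56.15 m.

56.15 m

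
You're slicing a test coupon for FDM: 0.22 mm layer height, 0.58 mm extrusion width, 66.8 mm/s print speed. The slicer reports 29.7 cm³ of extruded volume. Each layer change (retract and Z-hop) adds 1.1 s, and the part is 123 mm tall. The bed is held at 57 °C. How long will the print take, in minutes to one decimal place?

68.3 minutes

Line area: 0.22 × 0.58 → 0.1276 mm².
Path length: 29700 mm³ / 0.1276 mm² → 232758.6 mm.
Print-move time = 232758.6 / 66.8, so 3484.4 s.
Layer count = ceil(123 / 0.22) = 560.
Layer-change overhead = 560 × 1.1 = 616 s.
Altogether 3484.4 + 616 = 4100.4 s, i.e. 68.3 minutes.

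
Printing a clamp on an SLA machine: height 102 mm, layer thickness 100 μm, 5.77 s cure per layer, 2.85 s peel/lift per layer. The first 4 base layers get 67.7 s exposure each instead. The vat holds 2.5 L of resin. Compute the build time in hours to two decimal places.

2.51 hours

Number of layers: 102 / 0.1 → 1020 (rounded up).
Burn-in layers = 4 × (67.7 + 2.85), so 282.2 s.
Remaining layers = 1016 × (5.77 + 2.85), so 8757.92 s.
Sum: 282.2 + 8757.92 = 9040.12 s → 2.51 hours.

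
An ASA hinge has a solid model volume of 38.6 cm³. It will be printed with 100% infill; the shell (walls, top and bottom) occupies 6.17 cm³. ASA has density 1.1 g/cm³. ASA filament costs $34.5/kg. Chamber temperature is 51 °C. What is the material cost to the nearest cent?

$1.46

Interior volume: 38.6 − 6.17 → 32.43 cm³.
Deposited infill: 1.00 × 32.43 → 32.43 cm³.
Deposited volume = 6.17 + 32.43, so 38.6 cm³.
Mass = 38.6 × 1.1 = 42.46 g.
Cost = 42.46 g / 1000 × $34.5/kg = $1.46.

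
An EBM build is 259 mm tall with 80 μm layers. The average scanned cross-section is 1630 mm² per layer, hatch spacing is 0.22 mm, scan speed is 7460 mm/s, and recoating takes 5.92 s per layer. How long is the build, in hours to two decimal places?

6.22 hours

Layer count = ceil(259 / 0.08) = 3238.
Scan path per layer = 1630 / 0.22, so 7409.1 mm.
Scan time per layer = 7409.1 / 7460 = 0.9932 s.
Time per layer = 0.9932 + 5.92, so 6.9132 s.
Total: 3238 × 6.9132 s = 22384.9416 s → 6.22 hours.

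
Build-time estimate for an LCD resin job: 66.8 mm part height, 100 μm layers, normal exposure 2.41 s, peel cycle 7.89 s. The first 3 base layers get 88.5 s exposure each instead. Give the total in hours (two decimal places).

Layer count = ceil(66.8 / 0.1) = 668.
Bottom layers = 3 × (88.5 + 7.89) = 289.17 s.
Remaining layers = 665 × (2.41 + 7.89), so 6849.5 s.
Sum: 289.17 + 6849.5 = 7138.67 s → 1.98 hours.

1.98 hours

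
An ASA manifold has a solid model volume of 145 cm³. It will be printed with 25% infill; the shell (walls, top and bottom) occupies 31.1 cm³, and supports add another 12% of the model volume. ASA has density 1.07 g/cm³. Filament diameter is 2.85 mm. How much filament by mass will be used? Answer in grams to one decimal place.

82.4 g

Volume inside the shell = 145 − 31.1, so 113.9 cm³.
Deposited infill: 0.25 × 113.9 → 28.475 cm³.
Support = 0.12 × 145 = 17.4 cm³.
Deposited volume: 31.1 + 28.475 + 17.4 → 76.975 cm³.
Mass = 76.975 × 1.07 = 82.36325 g.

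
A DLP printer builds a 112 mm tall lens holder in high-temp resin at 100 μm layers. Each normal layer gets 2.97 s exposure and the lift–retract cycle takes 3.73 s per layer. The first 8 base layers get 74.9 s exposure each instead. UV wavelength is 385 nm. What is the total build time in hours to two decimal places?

Layers = ⌈112/0.1⌉ = 1120.
Burn-in layers: 8 × (74.9 + 3.73) → 629.04 s.
Regular layers = 1112 × (2.97 + 3.73) = 7450.4 s.
Sum: 629.04 + 7450.4 = 8079.44 s → 2.24 hours.

2.24 hours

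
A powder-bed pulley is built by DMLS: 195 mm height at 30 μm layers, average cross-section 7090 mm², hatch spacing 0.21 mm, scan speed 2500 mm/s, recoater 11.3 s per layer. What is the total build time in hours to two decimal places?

Layers = ⌈195/0.03⌉ = 6500.
Scan path per layer = 7090 / 0.21, so 33761.9 mm.
Scan time per layer: 33761.9 / 2500 → 13.5048 s.
Per-layer time: 13.5048 + 11.3 → 24.8048 s.
Total: 6500 × 24.8048 s = 161231.2 s → 44.79 hours.

44.79 hours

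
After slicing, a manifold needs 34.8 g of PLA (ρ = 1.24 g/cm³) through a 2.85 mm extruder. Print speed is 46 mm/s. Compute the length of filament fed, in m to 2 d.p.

Volume = 34.8 g / 1.24 g·cm⁻³ = 28.0645 cm³ = 28064.5 mm³.
Cross-section of 2.85 mm filament: π·(2.85/2)² = 6.3794 mm².
Length = 28064.5 / 6.3794 = 4399.24 mm = 4.40 m.

4.40 m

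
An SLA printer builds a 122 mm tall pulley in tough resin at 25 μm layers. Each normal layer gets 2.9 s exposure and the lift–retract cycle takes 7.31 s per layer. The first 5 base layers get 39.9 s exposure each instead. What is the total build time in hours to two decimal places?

Number of layers: 122 / 0.025 → 4880 (rounded up).
Base layers: 5 × (39.9 + 7.31) → 236.05 s.
Regular layers = 4875 × (2.9 + 7.31), so 49773.75 s.
Sum: 236.05 + 49773.75 = 50009.8 s → 13.89 hours.

13.89 hours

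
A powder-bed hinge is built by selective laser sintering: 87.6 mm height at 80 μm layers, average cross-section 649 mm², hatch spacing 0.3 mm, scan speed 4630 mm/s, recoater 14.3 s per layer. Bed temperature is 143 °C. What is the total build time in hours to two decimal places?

Number of layers: 87.6 / 0.08 → 1095 (rounded up).
Scan path per layer = 649 / 0.3, so 2163.3 mm.
Per-layer scan time: 2163.3 / 4630 → 0.4672 s.
Time per layer: 0.4672 + 14.3 → 14.7672 s.
Build time = 1095 × 14.7672 = 16170.084 s = 4.49 hours.

4.49 hours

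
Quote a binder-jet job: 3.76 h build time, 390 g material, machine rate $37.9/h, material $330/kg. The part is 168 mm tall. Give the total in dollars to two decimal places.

Time charge: 37.9 × 3.76 → $142.504.
Material charge = 330 × 390/1000, so $128.70.
Job cost: 142.504 + 128.70 = 271.204 ≈ $271.20.

$271.20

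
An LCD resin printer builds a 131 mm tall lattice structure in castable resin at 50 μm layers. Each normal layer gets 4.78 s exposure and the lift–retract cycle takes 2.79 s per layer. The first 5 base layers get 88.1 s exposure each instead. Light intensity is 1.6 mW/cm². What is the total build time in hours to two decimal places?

5.63 hours

Layers = ⌈131/0.05⌉ = 2620.
Bottom layers = 5 × (88.1 + 2.79) = 454.45 s.
Normal layers: 2615 × (4.78 + 2.79) → 19795.55 s.
Total = 454.45 + 19795.55 = 20250 s = 5.63 hours.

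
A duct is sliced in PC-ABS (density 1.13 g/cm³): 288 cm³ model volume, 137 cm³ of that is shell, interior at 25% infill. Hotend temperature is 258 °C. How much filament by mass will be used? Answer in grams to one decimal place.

Volume inside the shell = 288 − 137 = 151 cm³.
Deposited infill = 0.25 × 151 = 37.75 cm³.
Deposited volume = 137 + 37.75 = 174.75 cm³.
Mass: 174.75 × 1.13 → 197.4675 g.

197.5 g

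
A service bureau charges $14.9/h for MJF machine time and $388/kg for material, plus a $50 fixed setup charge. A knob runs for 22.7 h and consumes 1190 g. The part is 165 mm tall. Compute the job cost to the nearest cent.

Machine-time cost = 14.9 × 22.7 = $338.23.
Material charge = 388 × 1190/1000, so $461.72.
Adding setup: 338.23 + 461.72 + 50 → $849.95.

$849.95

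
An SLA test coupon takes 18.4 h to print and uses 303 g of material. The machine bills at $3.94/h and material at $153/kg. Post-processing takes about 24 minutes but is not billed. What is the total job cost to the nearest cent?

Time charge: 3.94 × 18.4 → $72.496.
Material charge = 153 × 303/1000, so $46.359.
Total = 72.496 + 46.359 = 118.855 ≈ $118.86.

$118.86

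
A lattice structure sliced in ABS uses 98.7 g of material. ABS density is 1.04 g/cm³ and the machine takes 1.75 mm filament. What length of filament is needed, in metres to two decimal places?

Extruded volume: 98.7/1.04 = 94.9038 cm³ (94903.8 mm³).
A = π r² = π × 0.875² = 2.4053 mm².
Length = 94903.8 / 2.4053 = 39456.12 mm = 39.46 m.

39.46 m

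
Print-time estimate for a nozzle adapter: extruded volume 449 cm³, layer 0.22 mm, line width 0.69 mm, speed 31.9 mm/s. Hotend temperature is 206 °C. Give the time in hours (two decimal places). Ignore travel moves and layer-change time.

Extrusion cross-section = 0.22 × 0.69, so 0.1518 mm².
Total extruded path = 449000/0.1518 = 2957839.3 mm.
Extrusion time = 2957839.3 / 31.9 = 92722.2 s.
92722.2 s = 25.76 hours.

25.76 hours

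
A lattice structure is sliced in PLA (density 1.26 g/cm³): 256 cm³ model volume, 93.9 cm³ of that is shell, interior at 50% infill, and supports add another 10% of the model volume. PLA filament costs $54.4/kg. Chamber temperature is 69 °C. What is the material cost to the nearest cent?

Interior volume = 256 − 93.9, so 162.1 cm³.
Infill volume = 0.50 × 162.1 = 81.05 cm³.
Support: 0.10 × 256 → 25.6 cm³.
Deposited volume: 93.9 + 81.05 + 25.6 → 200.55 cm³.
Mass = 200.55 × 1.26 = 252.693 g.
Cost = 252.693 g / 1000 × $54.4/kg = $13.75.

$13.75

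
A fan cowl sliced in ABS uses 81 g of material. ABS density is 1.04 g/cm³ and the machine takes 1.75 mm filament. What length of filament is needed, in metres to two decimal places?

Volume = 81 g / 1.04 g·cm⁻³ = 77.8846 cm³ = 77884.6 mm³.
Filament cross-section = π × (1.75/2)² = 2.4053 mm².
Length = 77884.6 / 2.4053 = 32380.41 mm = 32.38 m.

32.38 m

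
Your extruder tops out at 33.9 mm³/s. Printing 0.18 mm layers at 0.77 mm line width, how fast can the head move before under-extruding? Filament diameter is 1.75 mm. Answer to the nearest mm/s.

Extrusion cross-section: 0.18 × 0.77 → 0.1386 mm².
v_max = Q/A = 33.9/0.1386 = 244.59 mm/s → 245 mm/s.

245 mm/s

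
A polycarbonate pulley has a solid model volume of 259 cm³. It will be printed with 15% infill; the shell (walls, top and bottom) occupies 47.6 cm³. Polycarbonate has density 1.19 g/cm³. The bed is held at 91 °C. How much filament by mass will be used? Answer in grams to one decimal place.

Interior volume: 259 − 47.6 → 211.4 cm³.
Infill volume = 0.15 × 211.4, so 31.71 cm³.
Total extruded = 47.6 + 31.71 = 79.31 cm³.
Mass: 79.31 × 1.19 → 94.3789 g.

94.4 g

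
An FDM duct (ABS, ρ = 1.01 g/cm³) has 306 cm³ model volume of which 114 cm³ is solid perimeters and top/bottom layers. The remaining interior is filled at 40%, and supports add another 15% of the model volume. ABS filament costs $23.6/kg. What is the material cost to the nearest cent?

Volume inside the shell: 306 − 114 → 192 cm³.
Infill volume = 0.40 × 192 = 76.8 cm³.
Support: 0.15 × 306 → 45.9 cm³.
Deposited volume: 114 + 76.8 + 45.9 → 236.7 cm³.
Mass = 236.7 × 1.01 = 239.067 g.
At $23.6/kg: 239.067/1000 × 23.6 = $5.64.

$5.64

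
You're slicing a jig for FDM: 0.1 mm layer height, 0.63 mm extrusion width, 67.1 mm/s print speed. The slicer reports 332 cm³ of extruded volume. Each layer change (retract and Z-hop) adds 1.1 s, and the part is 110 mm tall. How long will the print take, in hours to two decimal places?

22.15 hours

Extrusion cross-section: 0.1 × 0.63 → 0.063 mm².
Path length: 332000 mm³ / 0.063 mm² → 5269841.3 mm.
Print-move time: 5269841.3 / 67.1 → 78537.1 s.
Layers = ⌈110/0.1⌉ = 1100.
Non-print overhead = 1100 × 1.1, so 1210 s.
Altogether 78537.1 + 1210 = 79747.1 s, i.e. 22.15 hours.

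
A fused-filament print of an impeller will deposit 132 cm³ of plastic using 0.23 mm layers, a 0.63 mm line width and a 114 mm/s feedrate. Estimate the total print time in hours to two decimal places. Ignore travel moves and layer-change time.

2.22 hours

Bead cross-section: 0.23 × 0.63 → 0.1449 mm².
Toolpath length = 132 cm³ / 0.1449 mm² = 132000 / 0.1449 = 910973.1 mm.
Time extruding = 910973.1 / 114, so 7991 s.
In the requested units: 7991 s = 2.22 hours.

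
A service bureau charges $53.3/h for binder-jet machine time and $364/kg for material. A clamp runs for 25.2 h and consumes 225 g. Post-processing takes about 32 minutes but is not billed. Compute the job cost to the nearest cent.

$1425.06

Time charge: 53.3 × 25.2 → $1343.16.
Material charge = 364 × 225/1000 = $81.90.
Total = 1343.16 + 81.90 = $1425.06.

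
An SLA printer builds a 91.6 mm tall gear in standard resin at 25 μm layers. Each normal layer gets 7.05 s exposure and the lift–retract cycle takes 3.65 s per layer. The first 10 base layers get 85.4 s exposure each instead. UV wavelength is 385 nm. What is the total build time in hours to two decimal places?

11.11 hours

Layers = ⌈91.6/0.025⌉ = 3664.
Burn-in layers = 10 × (85.4 + 3.65) = 890.5 s.
Normal layers = 3654 × (7.05 + 3.65), so 39097.8 s.
Total = 890.5 + 39097.8 = 39988.3 s = 11.11 hours.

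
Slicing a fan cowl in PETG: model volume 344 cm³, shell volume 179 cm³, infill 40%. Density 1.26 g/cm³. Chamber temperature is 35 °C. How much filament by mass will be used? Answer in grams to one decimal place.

308.7 g

Interior volume: 344 − 179 → 165 cm³.
Infill volume = 0.40 × 165 = 66 cm³.
Total printed volume: 179 + 66 → 245 cm³.
Mass: 245 × 1.26 → 308.7 g.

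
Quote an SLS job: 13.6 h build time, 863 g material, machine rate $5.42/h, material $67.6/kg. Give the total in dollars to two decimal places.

Time charge = 5.42 × 13.6, so $73.712.
Material charge = 67.6 × 863/1000, so $58.3388.
Total = 73.712 + 58.3388 = 132.0508 ≈ $132.05.

$132.05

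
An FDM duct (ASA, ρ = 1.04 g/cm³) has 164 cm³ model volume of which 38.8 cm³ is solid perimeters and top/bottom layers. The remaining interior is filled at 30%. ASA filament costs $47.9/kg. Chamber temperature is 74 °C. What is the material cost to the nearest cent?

Volume inside the shell = 164 − 38.8 = 125.2 cm³.
Infill deposited = 0.30 × 125.2, so 37.56 cm³.
Deposited volume = 38.8 + 37.56, so 76.36 cm³.
Mass = 76.36 × 1.04, so 79.4144 g.
Cost = 79.4144 g / 1000 × $47.9/kg = $3.80.

$3.80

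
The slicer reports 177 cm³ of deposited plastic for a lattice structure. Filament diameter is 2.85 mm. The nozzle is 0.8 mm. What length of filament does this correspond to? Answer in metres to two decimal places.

Filament cross-section = π × (2.85/2)² = 6.3794 mm².
Length = 177 cm³ / 6.3794 mm² = 177000 / 6.3794 = 27745.56 mm = 27.75 m.

27.75 m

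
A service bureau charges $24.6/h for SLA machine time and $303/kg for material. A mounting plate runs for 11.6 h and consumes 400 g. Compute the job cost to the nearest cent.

$406.56

Time charge: 24.6 × 11.6 → $285.36.
Material charge: 303 × 400/1000 → $121.20.
Job cost: 285.36 + 121.20 = $406.56.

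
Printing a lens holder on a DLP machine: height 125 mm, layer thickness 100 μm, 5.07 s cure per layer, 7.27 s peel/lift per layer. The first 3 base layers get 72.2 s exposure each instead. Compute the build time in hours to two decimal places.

Layer count = ceil(125 / 0.1) = 1250.
Burn-in layers = 3 × (72.2 + 7.27), so 238.41 s.
Remaining layers: 1247 × (5.07 + 7.27) → 15387.98 s.
Sum: 238.41 + 15387.98 = 15626.39 s → 4.34 hours.

4.34 hours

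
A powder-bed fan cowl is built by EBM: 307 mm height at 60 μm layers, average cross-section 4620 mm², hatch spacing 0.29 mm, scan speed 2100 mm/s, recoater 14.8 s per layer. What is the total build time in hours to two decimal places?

Layers = ⌈307/0.06⌉ = 5117.
Hatch length per layer = 4620 / 0.29, so 15931 mm.
Beam time per layer = 15931 / 2100, so 7.5862 s.
Layer cycle = 7.5862 + 14.8 = 22.3862 s.
5117 layers × 22.3862 s/layer = 114550.1854 s, i.e. 31.82 hours.

31.82 hours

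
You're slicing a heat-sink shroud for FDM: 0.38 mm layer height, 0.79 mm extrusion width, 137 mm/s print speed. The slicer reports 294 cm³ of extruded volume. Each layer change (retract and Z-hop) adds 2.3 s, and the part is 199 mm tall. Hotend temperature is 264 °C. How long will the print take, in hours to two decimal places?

2.32 hours

Bead cross-section = 0.38 × 0.79, so 0.3002 mm².
Toolpath length = 294 cm³ / 0.3002 mm² = 294000 / 0.3002 = 979347.1 mm.
Time extruding: 979347.1 / 137 → 7148.5 s.
Layers = ⌈199/0.38⌉ = 524.
Z-hop total: 524 × 2.3 → 1205.2 s.
Total = 7148.5 + 1205.2 = 8353.7 s = 2.32 hours.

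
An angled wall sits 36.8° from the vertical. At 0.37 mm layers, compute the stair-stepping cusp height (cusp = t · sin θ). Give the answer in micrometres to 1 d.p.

221.6 μm

h_c = t·sin θ = 0.37 × 0.5990 = 0.22163 mm (221.6 μm).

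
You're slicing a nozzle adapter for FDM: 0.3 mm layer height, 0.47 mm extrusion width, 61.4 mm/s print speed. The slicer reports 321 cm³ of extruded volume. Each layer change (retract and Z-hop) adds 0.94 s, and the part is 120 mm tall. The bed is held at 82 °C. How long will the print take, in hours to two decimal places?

10.40 hours

Extrusion cross-section: 0.3 × 0.47 → 0.141 mm².
Total extruded path = 321000/0.141 = 2276595.7 mm.
Extrusion time = 2276595.7 / 61.4, so 37078.1 s.
Number of layers: 120 / 0.3 → 400 (rounded up).
Layer-change overhead = 400 × 0.94, so 376 s.
Total = 37078.1 + 376 = 37454.1 s = 10.40 hours.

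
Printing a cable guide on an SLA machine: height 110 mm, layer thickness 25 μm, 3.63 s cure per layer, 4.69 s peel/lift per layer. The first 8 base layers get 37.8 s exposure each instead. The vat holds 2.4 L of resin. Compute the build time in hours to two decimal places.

Layers = ⌈110/0.025⌉ = 4400.
Bottom layers = 8 × (37.8 + 4.69) = 339.92 s.
Regular layers = 4392 × (3.63 + 4.69), so 36541.44 s.
Total = 339.92 + 36541.44 = 36881.36 s = 10.24 hours.

10.24 hours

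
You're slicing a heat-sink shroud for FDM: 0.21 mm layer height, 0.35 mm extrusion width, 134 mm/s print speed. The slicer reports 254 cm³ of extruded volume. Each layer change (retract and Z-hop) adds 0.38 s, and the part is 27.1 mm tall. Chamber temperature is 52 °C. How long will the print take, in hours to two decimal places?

Bead cross-section: 0.21 × 0.35 → 0.0735 mm².
Toolpath length = 254 cm³ / 0.0735 mm² = 254000 / 0.0735 = 3455782.3 mm.
Extrusion time: 3455782.3 / 134 → 25789.4 s.
Number of layers: 27.1 / 0.21 → 130 (rounded up).
Non-print overhead = 130 × 0.38 = 49.4 s.
Altogether 25789.4 + 49.4 = 25838.8 s, i.e. 7.18 hours.

7.18 hours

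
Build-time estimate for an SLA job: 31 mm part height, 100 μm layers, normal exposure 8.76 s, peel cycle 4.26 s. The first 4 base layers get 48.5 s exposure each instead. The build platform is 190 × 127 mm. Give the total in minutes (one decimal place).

Layers = ⌈31/0.1⌉ = 310.
Bottom layers: 4 × (48.5 + 4.26) → 211.04 s.
Remaining layers = 306 × (8.76 + 4.26) = 3984.12 s.
Sum: 211.04 + 3984.12 = 4195.16 s → 69.9 minutes.

69.9 minutes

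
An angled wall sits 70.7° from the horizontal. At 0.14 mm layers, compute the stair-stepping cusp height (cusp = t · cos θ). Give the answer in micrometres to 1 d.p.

46.3 μm

cos(70.7°) = 0.3305, so cusp = 0.14 × 0.3305 = 0.04627 mm → 46.3 μm.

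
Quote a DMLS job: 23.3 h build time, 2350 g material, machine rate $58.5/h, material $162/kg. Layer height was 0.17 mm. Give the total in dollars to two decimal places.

Machine cost: 58.5 × 23.3 → $1363.05.
Material cost = 162 × 2350/1000, so $380.70.
Total = 1363.05 + 380.70 = $1743.75.

$1743.75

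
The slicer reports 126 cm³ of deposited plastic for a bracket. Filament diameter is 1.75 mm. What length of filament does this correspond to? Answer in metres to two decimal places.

52.38 m

Filament cross-section = π × (1.75/2)² = 2.4053 mm².
L = 126000 mm³ / 2.4053 mm² = 52384.32 mm, i.e. 52.38 m.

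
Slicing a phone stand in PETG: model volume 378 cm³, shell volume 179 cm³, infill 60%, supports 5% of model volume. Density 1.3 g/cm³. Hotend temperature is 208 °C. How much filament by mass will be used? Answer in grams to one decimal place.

412.5 g

Interior volume: 378 − 179 → 199 cm³.
Infill deposited: 0.60 × 199 → 119.4 cm³.
Support: 0.05 × 378 → 18.9 cm³.
Total extruded = 179 + 119.4 + 18.9 = 317.3 cm³.
Mass = 317.3 × 1.3 = 412.49 g.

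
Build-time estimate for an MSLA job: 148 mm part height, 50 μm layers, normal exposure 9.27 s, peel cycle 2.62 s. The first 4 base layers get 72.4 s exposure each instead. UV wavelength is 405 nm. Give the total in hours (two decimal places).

Layers = ⌈148/0.05⌉ = 2960.
Bottom layers = 4 × (72.4 + 2.62), so 300.08 s.
Remaining layers: 2956 × (9.27 + 2.62) → 35146.84 s.
Total = 300.08 + 35146.84 = 35446.92 s = 9.85 hours.

9.85 hours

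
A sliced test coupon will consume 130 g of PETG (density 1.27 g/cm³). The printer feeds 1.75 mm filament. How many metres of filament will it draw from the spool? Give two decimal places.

42.56 m

Volume = 130 g / 1.27 g·cm⁻³ = 102.3622 cm³ = 102362.2 mm³.
Cross-section of 1.75 mm filament: π·(1.75/2)² = 2.4053 mm².
L = V/A = 102362.2/2.4053 = 42556.94 mm → 42.56 m.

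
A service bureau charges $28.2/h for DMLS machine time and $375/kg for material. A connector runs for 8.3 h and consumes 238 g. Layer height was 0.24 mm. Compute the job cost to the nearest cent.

$323.31

Machine-time cost = 28.2 × 8.3, so $234.06.
Feedstock cost = 375 × 238/1000 = $89.25.
Total = 234.06 + 89.25 = $323.31.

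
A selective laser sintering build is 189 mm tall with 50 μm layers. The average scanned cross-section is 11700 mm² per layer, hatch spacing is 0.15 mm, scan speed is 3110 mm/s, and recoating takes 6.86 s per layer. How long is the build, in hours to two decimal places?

Layers = ⌈189/0.05⌉ = 3780.
Scan path per layer: 11700 / 0.15 → 78000 mm.
Laser time per layer: 78000 / 3110 → 25.0804 s.
Layer cycle: 25.0804 + 6.86 → 31.9404 s.
3780 layers × 31.9404 s/layer = 120734.712 s, i.e. 33.54 hours.

33.54 hours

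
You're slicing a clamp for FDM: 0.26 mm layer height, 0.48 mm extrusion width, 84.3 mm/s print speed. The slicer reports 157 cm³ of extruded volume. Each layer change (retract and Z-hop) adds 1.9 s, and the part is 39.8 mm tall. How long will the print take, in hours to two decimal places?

Line area: 0.26 × 0.48 → 0.1248 mm².
Total extruded path = 157000/0.1248 = 1258012.8 mm.
Time extruding = 1258012.8 / 84.3, so 14923 s.
Layer count = ceil(39.8 / 0.26) = 154.
Z-hop total = 154 × 1.9 = 292.6 s.
Altogether 14923 + 292.6 = 15215.6 s, i.e. 4.23 hours.

4.23 hours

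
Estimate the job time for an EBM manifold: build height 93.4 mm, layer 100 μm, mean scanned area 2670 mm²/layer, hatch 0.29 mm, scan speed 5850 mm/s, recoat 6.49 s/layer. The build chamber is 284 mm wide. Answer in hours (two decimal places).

2.09 hours

Number of layers: 93.4 / 0.1 → 934 (rounded up).
Per-layer scan distance: 2670 / 0.29 → 9206.9 mm.
Scan time per layer = 9206.9 / 5850, so 1.5738 s.
Time per layer: 1.5738 + 6.49 → 8.0638 s.
Total: 934 × 8.0638 s = 7531.5892 s → 2.09 hours.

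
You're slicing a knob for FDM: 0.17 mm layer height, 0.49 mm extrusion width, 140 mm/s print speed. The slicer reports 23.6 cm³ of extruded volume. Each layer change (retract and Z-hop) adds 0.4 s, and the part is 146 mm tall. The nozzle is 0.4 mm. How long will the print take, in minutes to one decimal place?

39.5 minutes

Line area = 0.17 × 0.49, so 0.0833 mm².
Toolpath length = 23.6 cm³ / 0.0833 mm² = 23600 / 0.0833 = 283313.3 mm.
Extrusion time = 283313.3 / 140, so 2023.7 s.
Number of layers: 146 / 0.17 → 859 (rounded up).
Z-hop total: 859 × 0.4 → 343.6 s.
Total = 2023.7 + 343.6 = 2367.3 s = 39.5 minutes.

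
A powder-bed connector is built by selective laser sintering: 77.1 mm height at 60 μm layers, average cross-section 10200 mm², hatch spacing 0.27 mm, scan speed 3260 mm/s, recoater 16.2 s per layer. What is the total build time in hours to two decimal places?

Layers = ⌈77.1/0.06⌉ = 1285.
Scan path per layer: 10200 / 0.27 → 37777.8 mm.
Scan time per layer: 37777.8 / 3260 → 11.5883 s.
Time per layer = 11.5883 + 16.2, so 27.7883 s.
1285 layers × 27.7883 s/layer = 35707.9655 s, i.e. 9.92 hours.

9.92 hours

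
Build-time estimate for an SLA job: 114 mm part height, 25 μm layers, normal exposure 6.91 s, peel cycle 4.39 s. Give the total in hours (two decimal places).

14.31 hours

Layers = ⌈114/0.025⌉ = 4560.
Cycle time: 6.91 + 4.39 → 11.3 s.
Total = 4560 × 11.3 = 51528 s = 14.31 hours.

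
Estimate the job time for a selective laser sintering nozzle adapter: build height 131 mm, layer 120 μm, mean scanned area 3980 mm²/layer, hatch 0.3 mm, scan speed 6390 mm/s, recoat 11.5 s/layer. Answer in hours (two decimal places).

4.12 hours

Layer count = ceil(131 / 0.12) = 1092.
Per-layer scan distance = 3980 / 0.3 = 13266.7 mm.
Per-layer scan time: 13266.7 / 6390 → 2.0762 s.
Per-layer time: 2.0762 + 11.5 → 13.5762 s.
Build time = 1092 × 13.5762 = 14825.2104 s = 4.12 hours.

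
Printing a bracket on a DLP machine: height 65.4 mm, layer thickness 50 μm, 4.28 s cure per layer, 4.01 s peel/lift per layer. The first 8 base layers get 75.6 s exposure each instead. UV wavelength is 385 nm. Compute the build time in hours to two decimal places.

3.17 hours

Number of layers: 65.4 / 0.05 → 1308 (rounded up).
Base layers = 8 × (75.6 + 4.01), so 636.88 s.
Remaining layers = 1300 × (4.28 + 4.01) = 10777 s.
Total = 636.88 + 10777 = 11413.88 s = 3.17 hours.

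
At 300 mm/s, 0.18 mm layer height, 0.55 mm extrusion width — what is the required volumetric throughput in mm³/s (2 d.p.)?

29.70

Bead cross-section = 0.18 × 0.55, so 0.099 mm².
Volumetric flow = 300 × 0.099 = 29.70 mm³/s.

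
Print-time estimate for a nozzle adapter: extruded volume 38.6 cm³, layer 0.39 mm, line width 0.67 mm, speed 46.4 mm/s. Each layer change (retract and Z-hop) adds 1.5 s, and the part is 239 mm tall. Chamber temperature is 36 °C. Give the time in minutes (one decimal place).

Bead cross-section = 0.39 × 0.67 = 0.2613 mm².
Path length: 38600 mm³ / 0.2613 mm² → 147722.9 mm.
Print-move time = 147722.9 / 46.4 = 3183.7 s.
Number of layers: 239 / 0.39 → 613 (rounded up).
Layer-change overhead = 613 × 1.5, so 919.5 s.
Altogether 3183.7 + 919.5 = 4103.2 s, i.e. 68.4 minutes.

68.4 minutes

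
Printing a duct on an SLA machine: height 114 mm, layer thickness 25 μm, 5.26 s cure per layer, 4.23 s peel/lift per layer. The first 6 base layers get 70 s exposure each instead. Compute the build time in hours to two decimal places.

Layers = ⌈114/0.025⌉ = 4560.
Bottom layers = 6 × (70 + 4.23) = 445.38 s.
Remaining layers: 4554 × (5.26 + 4.23) → 43217.46 s.
Total = 445.38 + 43217.46 = 43662.84 s = 12.13 hours.

12.13 hours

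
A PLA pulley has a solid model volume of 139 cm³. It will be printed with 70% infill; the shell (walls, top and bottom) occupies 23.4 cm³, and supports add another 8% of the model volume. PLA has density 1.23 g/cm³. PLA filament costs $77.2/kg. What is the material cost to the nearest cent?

$10.96

Infill region = 139 − 23.4, so 115.6 cm³.
Deposited infill = 0.70 × 115.6 = 80.92 cm³.
Support = 0.08 × 139, so 11.12 cm³.
Deposited volume: 23.4 + 80.92 + 11.12 → 115.44 cm³.
Mass = 115.44 × 1.23 = 141.9912 g.
At $77.2/kg: 141.9912/1000 × 77.2 = $10.96.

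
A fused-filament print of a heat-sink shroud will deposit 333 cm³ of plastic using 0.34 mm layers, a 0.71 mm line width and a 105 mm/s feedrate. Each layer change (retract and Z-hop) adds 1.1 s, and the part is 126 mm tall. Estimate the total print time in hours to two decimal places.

Extrusion cross-section: 0.34 × 0.71 → 0.2414 mm².
Toolpath length = 333 cm³ / 0.2414 mm² = 333000 / 0.2414 = 1379453.2 mm.
Time extruding = 1379453.2 / 105, so 13137.6 s.
Layers = ⌈126/0.34⌉ = 371.
Z-hop total = 371 × 1.1, so 408.1 s.
Total = 13137.6 + 408.1 = 13545.7 s = 3.76 hours.

3.76 hours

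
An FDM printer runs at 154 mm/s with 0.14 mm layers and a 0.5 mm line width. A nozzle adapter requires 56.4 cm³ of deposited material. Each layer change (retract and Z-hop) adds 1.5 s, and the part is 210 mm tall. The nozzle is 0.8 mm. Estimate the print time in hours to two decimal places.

2.08 hours

Bead cross-section: 0.14 × 0.5 → 0.07 mm².
Total extruded path = 56400/0.07 = 805714.3 mm.
Time extruding: 805714.3 / 154 → 5231.9 s.
Layer count = ceil(210 / 0.14) = 1500.
Z-hop total = 1500 × 1.5, so 2250 s.
Total = 5231.9 + 2250 = 7481.9 s = 2.08 hours.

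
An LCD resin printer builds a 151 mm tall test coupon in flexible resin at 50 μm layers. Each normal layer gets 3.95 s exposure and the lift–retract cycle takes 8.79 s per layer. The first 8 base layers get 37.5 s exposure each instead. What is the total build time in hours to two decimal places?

Layer count = ceil(151 / 0.05) = 3020.
Bottom layers = 8 × (37.5 + 8.79) = 370.32 s.
Regular layers = 3012 × (3.95 + 8.79), so 38372.88 s.
Total = 370.32 + 38372.88 = 38743.2 s = 10.76 hours.

10.76 hours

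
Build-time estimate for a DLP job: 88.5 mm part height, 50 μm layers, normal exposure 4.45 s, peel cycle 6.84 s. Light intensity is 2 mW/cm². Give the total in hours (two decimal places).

5.55 hours

Layers = ⌈88.5/0.05⌉ = 1770.
Cycle time = 4.45 + 6.84, so 11.29 s.
Total = 1770 × 11.29 = 19983.3 s = 5.55 hours.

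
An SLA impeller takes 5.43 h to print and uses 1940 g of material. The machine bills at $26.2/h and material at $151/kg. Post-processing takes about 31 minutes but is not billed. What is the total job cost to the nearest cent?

Time charge = 26.2 × 5.43 = $142.266.
Material cost = 151 × 1940/1000 = $292.94.
Total = 142.266 + 292.94 = 435.206 ≈ $435.21.

$435.21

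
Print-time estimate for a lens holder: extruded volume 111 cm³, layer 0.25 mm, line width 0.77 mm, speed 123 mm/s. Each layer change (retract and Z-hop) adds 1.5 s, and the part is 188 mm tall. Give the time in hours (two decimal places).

Line area = 0.25 × 0.77 = 0.1925 mm².
Toolpath length = 111 cm³ / 0.1925 mm² = 111000 / 0.1925 = 576623.4 mm.
Extrusion time = 576623.4 / 123 = 4688 s.
Layers = ⌈188/0.25⌉ = 752.
Z-hop total: 752 × 1.5 → 1128 s.
Altogether 4688 + 1128 = 5816 s, i.e. 1.62 hours.

1.62 hours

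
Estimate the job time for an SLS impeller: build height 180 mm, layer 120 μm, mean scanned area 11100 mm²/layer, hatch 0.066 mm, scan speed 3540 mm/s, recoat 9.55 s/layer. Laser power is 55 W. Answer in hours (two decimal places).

23.77 hours

Number of layers: 180 / 0.12 → 1500 (rounded up).
Scan path per layer: 11100 / 0.066 → 168181.8 mm.
Per-layer scan time = 168181.8 / 3540, so 47.509 s.
Time per layer = 47.509 + 9.55 = 57.059 s.
1500 layers × 57.059 s/layer = 85588.5 s, i.e. 23.77 hours.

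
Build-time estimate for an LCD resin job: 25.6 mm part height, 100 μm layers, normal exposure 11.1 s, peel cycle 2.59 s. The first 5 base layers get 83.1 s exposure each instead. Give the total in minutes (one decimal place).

64.4 minutes

Layer count = ceil(25.6 / 0.1) = 256.
Burn-in layers = 5 × (83.1 + 2.59) = 428.45 s.
Remaining layers = 251 × (11.1 + 2.59), so 3436.19 s.
Total = 428.45 + 3436.19 = 3864.64 s = 64.4 minutes.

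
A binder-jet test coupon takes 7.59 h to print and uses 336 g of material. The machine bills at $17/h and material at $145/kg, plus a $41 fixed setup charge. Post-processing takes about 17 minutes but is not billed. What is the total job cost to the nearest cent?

Machine cost: 17 × 7.59 → $129.03.
Feedstock cost = 145 × 336/1000, so $48.72.
Total = 129.03 + 48.72 + 41 = $218.75.

$218.75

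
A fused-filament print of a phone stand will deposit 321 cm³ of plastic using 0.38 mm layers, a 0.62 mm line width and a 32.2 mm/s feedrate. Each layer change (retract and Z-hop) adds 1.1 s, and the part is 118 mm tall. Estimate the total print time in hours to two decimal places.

11.85 hours

Bead cross-section: 0.38 × 0.62 → 0.2356 mm².
Path length: 321000 mm³ / 0.2356 mm² → 1362478.8 mm.
Time extruding = 1362478.8 / 32.2 = 42313 s.
Layer count = ceil(118 / 0.38) = 311.
Non-print overhead = 311 × 1.1 = 342.1 s.
Total = 42313 + 342.1 = 42655.1 s = 11.85 hours.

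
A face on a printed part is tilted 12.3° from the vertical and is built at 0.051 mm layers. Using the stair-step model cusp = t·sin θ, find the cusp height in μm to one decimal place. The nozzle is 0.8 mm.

10.9 μm

h_c = t·sin θ = 0.051 × 0.2130 = 0.010863 mm (10.9 μm).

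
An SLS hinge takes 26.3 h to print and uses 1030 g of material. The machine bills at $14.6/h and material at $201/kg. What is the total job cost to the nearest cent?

Machine cost = 14.6 × 26.3, so $383.98.
Feedstock cost = 201 × 1030/1000 = $207.03.
Job cost: 383.98 + 207.03 = $591.01.

$591.01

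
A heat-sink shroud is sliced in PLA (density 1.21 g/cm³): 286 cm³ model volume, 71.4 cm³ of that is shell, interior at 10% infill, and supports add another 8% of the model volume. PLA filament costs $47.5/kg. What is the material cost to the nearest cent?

Volume inside the shell: 286 − 71.4 → 214.6 cm³.
Infill volume = 0.10 × 214.6 = 21.46 cm³.
Support = 0.08 × 286, so 22.88 cm³.
Deposited volume: 71.4 + 21.46 + 22.88 → 115.74 cm³.
Mass = 115.74 × 1.21 = 140.0454 g.
Cost = 140.0454 g / 1000 × $47.5/kg = $6.65.

$6.65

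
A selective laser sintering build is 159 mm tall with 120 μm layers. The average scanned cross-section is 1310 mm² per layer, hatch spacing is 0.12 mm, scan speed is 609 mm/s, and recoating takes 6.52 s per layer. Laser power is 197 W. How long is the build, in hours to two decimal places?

9.00 hours

Number of layers: 159 / 0.12 → 1325 (rounded up).
Hatch length per layer = 1310 / 0.12, so 10916.7 mm.
Per-layer scan time = 10916.7 / 609, so 17.9256 s.
Layer cycle = 17.9256 + 6.52, so 24.4456 s.
Total: 1325 × 24.4456 s = 32390.42 s → 9.00 hours.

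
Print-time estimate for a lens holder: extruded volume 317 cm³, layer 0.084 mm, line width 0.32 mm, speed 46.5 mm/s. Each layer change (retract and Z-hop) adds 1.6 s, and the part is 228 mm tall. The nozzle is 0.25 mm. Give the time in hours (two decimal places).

Line area = 0.084 × 0.32 = 0.02688 mm².
Toolpath length = 317 cm³ / 0.02688 mm² = 317000 / 0.02688 = 11793154.8 mm.
Extrusion time = 11793154.8 / 46.5 = 253616.2 s.
Number of layers: 228 / 0.084 → 2715 (rounded up).
Layer-change overhead: 2715 × 1.6 → 4344 s.
Total = 253616.2 + 4344 = 257960.2 s = 71.66 hours.

71.66 hours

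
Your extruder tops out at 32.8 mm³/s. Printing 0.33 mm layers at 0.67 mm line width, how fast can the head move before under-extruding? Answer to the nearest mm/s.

148 mm/s

Extrusion cross-section = 0.33 × 0.67 = 0.2211 mm².
Max speed = 32.8 / 0.2211 = 148.35 ≈ 148 mm/s.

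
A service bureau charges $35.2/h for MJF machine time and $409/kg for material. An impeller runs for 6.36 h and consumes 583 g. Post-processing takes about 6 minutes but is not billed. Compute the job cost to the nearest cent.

Machine cost: 35.2 × 6.36 → $223.872.
Material cost = 409 × 583/1000 = $238.447.
Total = 223.872 + 238.447 = 462.319 ≈ $462.32.

$462.32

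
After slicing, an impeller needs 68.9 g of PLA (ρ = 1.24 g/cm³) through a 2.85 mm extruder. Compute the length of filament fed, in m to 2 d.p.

8.71 m

Volume = 68.9 g / 1.24 g·cm⁻³ = 55.5645 cm³ = 55564.5 mm³.
Cross-section of 2.85 mm filament: π·(2.85/2)² = 6.3794 mm².
L = V/A = 55564.5/6.3794 = 8709.99 mm → 8.71 m.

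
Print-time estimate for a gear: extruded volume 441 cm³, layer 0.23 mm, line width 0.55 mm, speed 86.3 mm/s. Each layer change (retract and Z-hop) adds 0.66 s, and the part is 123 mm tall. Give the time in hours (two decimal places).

11.32 hours

Extrusion cross-section = 0.23 × 0.55 = 0.1265 mm².
Path length: 441000 mm³ / 0.1265 mm² → 3486166 mm.
Time extruding: 3486166 / 86.3 → 40395.9 s.
Layer count = ceil(123 / 0.23) = 535.
Non-print overhead = 535 × 0.66 = 353.1 s.
Total = 40395.9 + 353.1 = 40749 s = 11.32 hours.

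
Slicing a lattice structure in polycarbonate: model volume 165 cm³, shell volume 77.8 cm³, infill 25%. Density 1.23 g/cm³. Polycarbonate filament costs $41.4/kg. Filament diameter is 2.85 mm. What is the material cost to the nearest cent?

Infill region = 165 − 77.8, so 87.2 cm³.
Deposited infill = 0.25 × 87.2 = 21.8 cm³.
Deposited volume: 77.8 + 21.8 → 99.6 cm³.
Mass = 99.6 × 1.23, so 122.508 g.
Cost = 122.508 g / 1000 × $41.4/kg = $5.07.

$5.07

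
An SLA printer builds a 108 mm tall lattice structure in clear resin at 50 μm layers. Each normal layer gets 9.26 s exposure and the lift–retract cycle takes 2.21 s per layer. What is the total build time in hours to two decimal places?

Layers = ⌈108/0.05⌉ = 2160.
Cycle time = 9.26 + 2.21 = 11.47 s.
Total = 2160 × 11.47 = 24775.2 s = 6.88 hours.

6.88 hours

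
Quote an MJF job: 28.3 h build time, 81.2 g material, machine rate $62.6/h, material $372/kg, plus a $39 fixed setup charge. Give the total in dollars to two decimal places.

$1840.79

Machine cost = 62.6 × 28.3, so $1771.58.
Material charge: 372 × 81.2/1000 → $30.2064.
Adding setup: 1771.58 + 30.2064 + 39 → 1840.7864 ≈ $1840.79.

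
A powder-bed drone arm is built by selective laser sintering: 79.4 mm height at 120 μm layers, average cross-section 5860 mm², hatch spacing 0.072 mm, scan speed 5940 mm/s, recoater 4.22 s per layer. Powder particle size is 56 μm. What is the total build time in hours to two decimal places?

Number of layers: 79.4 / 0.12 → 662 (rounded up).
Per-layer scan distance: 5860 / 0.072 → 81388.9 mm.
Scan time per layer = 81388.9 / 5940, so 13.7018 s.
Per-layer time: 13.7018 + 4.22 → 17.9218 s.
662 layers × 17.9218 s/layer = 11864.2316 s, i.e. 3.30 hours.

3.30 hours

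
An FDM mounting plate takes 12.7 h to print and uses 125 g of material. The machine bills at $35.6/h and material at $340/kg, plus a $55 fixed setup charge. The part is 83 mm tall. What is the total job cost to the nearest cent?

$549.62

Time charge: 35.6 × 12.7 → $452.12.
Material cost = 340 × 125/1000, so $42.50.
Adding setup: 452.12 + 42.50 + 55 → $549.62.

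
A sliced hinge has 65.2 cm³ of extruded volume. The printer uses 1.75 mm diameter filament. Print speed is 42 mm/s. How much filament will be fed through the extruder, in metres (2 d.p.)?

27.11 m

Cross-section of 1.75 mm filament: π·(1.75/2)² = 2.4053 mm².
L = 65200 mm³ / 2.4053 mm² = 27106.81 mm, i.e. 27.11 m.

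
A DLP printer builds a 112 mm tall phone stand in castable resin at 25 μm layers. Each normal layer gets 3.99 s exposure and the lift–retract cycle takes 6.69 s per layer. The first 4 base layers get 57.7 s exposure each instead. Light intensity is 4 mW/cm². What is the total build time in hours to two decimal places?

Number of layers: 112 / 0.025 → 4480 (rounded up).
Bottom layers: 4 × (57.7 + 6.69) → 257.56 s.
Normal layers = 4476 × (3.99 + 6.69) = 47803.68 s.
Sum: 257.56 + 47803.68 = 48061.24 s → 13.35 hours.

13.35 hours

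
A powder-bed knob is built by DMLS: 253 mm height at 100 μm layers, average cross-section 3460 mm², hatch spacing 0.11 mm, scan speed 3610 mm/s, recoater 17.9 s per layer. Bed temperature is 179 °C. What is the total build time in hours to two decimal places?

Number of layers: 253 / 0.1 → 2530 (rounded up).
Hatch length per layer: 3460 / 0.11 → 31454.5 mm.
Per-layer scan time = 31454.5 / 3610, so 8.7132 s.
Time per layer = 8.7132 + 17.9 = 26.6132 s.
Build time = 2530 × 26.6132 = 67331.396 s = 18.70 hours.

18.70 hours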